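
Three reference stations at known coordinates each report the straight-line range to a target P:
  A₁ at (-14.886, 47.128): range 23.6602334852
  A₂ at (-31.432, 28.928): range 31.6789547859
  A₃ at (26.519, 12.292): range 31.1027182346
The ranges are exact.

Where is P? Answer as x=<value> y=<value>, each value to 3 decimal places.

eq1: (x + 14.886)² + (y − 47.128)² = 23.6602334852²
eq2: (x + 31.432)² + (y − 28.928)² = 31.6789547859²
eq3: (x − 26.519)² + (y − 12.292)² = 31.1027182346²
eq2−eq3, eq2−eq1 (x²,y² cancel):
  115.902·x − 33.272·y = -934.272088
  33.092·x + 36.400·y = 1061.591100
det = 115.902·36.400 − -33.272·33.092 = 5319.869824
x = (-934.272088·36.400 − -33.272·1061.591100) / 5319.869824 = 0.246952
y = (115.902·1061.591100 − -934.272088·33.092) / 5319.869824 = 28.940081

x=0.247 y=28.940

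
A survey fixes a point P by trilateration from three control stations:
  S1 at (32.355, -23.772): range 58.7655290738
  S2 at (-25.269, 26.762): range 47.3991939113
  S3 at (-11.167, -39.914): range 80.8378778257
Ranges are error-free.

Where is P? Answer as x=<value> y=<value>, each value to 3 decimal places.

eq1: (x − 32.355)² + (y + 23.772)² = 58.7655290738²
eq2: (x + 25.269)² + (y − 26.762)² = 47.3991939113²
eq3: (x + 11.167)² + (y + 39.914)² = 80.8378778257²
eq2−eq1, eq2−eq3 (x²,y² cancel):
  115.248·x − 101.068·y = -949.476820
  28.204·x − 133.352·y = -3924.976628
det = 115.248·-133.352 − -101.068·28.204 = -12518.029424
x = (-949.476820·-133.352 − -101.068·-3924.976628) / -12518.029424 = 21.574874
y = (115.248·-3924.976628 − -949.476820·28.204) / -12518.029424 = 33.996298

x=21.575 y=33.996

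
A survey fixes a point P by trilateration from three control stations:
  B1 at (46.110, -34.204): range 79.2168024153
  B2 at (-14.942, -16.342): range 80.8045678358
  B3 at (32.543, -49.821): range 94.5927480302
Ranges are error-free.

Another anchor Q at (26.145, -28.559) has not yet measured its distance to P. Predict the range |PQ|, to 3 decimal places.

eq1: (x − 46.110)² + (y + 34.204)² = 79.2168024153²
eq2: (x + 14.942)² + (y + 16.342)² = 80.8045678358²
eq3: (x − 32.543)² + (y + 49.821)² = 94.5927480302²
eq1−eq2, eq1−eq3 (x²,y² cancel):
  -122.104·x + 35.724·y = -3059.797786
  -27.134·x − 31.234·y = -2427.353021
det = -122.104·-31.234 − 35.724·-27.134 = 4783.131352
x = (-3059.797786·-31.234 − 35.724·-2427.353021) / 4783.131352 = 38.109864
y = (-122.104·-2427.353021 − -3059.797786·-27.134) / 4783.131352 = 44.607799
|P − Q| = √((38.109864 − 26.145)² + (44.607799 − -28.559)²) = 74.138643

74.139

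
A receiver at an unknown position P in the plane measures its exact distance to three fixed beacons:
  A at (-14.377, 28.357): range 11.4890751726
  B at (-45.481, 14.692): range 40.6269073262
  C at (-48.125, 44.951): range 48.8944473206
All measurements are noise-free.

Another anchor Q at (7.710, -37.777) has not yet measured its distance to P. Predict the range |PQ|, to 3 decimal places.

eq1: (x + 14.377)² + (y − 28.357)² = 11.4890751726²
eq2: (x + 45.481)² + (y − 14.692)² = 40.6269073262²
eq3: (x + 48.125)² + (y − 44.951)² = 48.8944473206²
eq2−eq3, eq2−eq1 (x²,y² cancel):
  -5.288·x + 60.518·y = 1312.110421
  62.208·x + 27.330·y = 244.988104
det = -5.288·27.330 − 60.518·62.208 = -3909.224784
x = (1312.110421·27.330 − 60.518·244.988104) / -3909.224784 = -5.380552
y = (-5.288·244.988104 − 1312.110421·62.208) / -3909.224784 = 21.211178
|P − Q| = √((-5.380552 − 7.710)² + (21.211178 − -37.777)²) = 60.423238

60.423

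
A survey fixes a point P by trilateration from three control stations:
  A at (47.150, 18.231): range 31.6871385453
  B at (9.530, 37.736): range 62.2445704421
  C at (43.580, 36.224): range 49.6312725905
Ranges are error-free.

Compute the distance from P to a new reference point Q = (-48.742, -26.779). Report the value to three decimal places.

94.733

eq1: (x − 47.150)² + (y − 18.231)² = 31.6871385453²
eq2: (x − 9.530)² + (y − 37.736)² = 62.2445704421²
eq3: (x − 43.580)² + (y − 36.224)² = 49.6312725905²
eq3−eq1, eq3−eq2 (x²,y² cancel):
  7.140·x − 35.986·y = 803.285755
  -68.100·x + 3.024·y = -3107.691311
det = 7.140·3.024 − -35.986·-68.100 = -2429.055240
x = (803.285755·3.024 − -35.986·-3107.691311) / -2429.055240 = 45.039833
y = (7.140·-3107.691311 − 803.285755·-68.100) / -2429.055240 = -13.385798
|P − Q| = √((45.039833 − -48.742)² + (-13.385798 − -26.779)²) = 94.733363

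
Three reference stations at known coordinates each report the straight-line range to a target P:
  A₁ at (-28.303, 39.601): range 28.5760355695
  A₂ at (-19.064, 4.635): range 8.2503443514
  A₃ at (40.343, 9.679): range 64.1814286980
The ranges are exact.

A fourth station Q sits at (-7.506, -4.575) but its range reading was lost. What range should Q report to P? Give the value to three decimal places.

22.816

eq1: (x + 28.303)² + (y − 39.601)² = 28.5760355695²
eq2: (x + 19.064)² + (y − 4.635)² = 8.2503443514²
eq3: (x − 40.343)² + (y − 9.679)² = 64.1814286980²
eq3−eq1, eq3−eq2 (x²,y² cancel):
  -137.292·x + 59.844·y = 3950.724301
  -118.814·x − 10.088·y = 2714.866239
det = -137.292·-10.088 − 59.844·-118.814 = 8495.306712
x = (3950.724301·-10.088 − 59.844·2714.866239) / 8495.306712 = -23.815898
y = (-137.292·2714.866239 − 3950.724301·-118.814) / 8495.306712 = 11.379453
|P − Q| = √((-23.815898 − -7.506)² + (11.379453 − -4.575)²) = 22.815726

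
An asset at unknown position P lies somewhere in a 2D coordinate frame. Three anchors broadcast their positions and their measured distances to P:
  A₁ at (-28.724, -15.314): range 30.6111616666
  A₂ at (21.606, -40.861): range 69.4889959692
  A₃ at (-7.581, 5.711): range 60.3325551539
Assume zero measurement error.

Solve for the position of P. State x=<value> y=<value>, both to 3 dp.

x=-47.863 y=-39.204

eq1: (x + 28.724)² + (y + 15.314)² = 30.6111616666²
eq2: (x − 21.606)² + (y + 40.861)² = 69.4889959692²
eq3: (x + 7.581)² + (y − 5.711)² = 60.3325551539²
eq2−eq3, eq2−eq1 (x²,y² cancel):
  -58.374·x + 93.144·y = -857.650126
  -100.660·x + 51.094·y = 2814.823557
det = -58.374·51.094 − 93.144·-100.660 = 6393.313884
x = (-857.650126·51.094 − 93.144·2814.823557) / 6393.313884 = -47.863238
y = (-58.374·2814.823557 − -857.650126·-100.660) / 6393.313884 = -39.204015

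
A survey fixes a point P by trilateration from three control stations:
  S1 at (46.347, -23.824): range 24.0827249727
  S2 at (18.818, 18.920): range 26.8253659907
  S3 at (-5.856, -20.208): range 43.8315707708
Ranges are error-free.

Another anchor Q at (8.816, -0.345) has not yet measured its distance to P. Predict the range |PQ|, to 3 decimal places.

eq1: (x − 46.347)² + (y + 23.824)² = 24.0827249727²
eq2: (x − 18.818)² + (y − 18.920)² = 26.8253659907²
eq3: (x + 5.856)² + (y + 20.208)² = 43.8315707708²
eq1−eq3, eq1−eq2 (x²,y² cancel):
  -104.406·x + 7.232·y = -3614.200339
  -55.058·x + 85.488·y = -2143.166479
det = -104.406·85.488 − 7.232·-55.058 = -8527.280672
x = (-3614.200339·85.488 − 7.232·-2143.166479) / -8527.280672 = 34.415588
y = (-104.406·-2143.166479 − -3614.200339·-55.058) / -8527.280672 = -2.904654
|P − Q| = √((34.415588 − 8.816)² + (-2.904654 − -0.345)²) = 25.727237

25.727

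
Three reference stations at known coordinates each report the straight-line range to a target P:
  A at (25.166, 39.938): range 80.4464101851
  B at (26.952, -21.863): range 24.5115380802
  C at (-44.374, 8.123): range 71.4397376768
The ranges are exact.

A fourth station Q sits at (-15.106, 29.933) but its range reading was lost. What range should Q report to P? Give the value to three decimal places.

eq1: (x − 25.166)² + (y − 39.938)² = 80.4464101851²
eq2: (x − 26.952)² + (y + 21.863)² = 24.5115380802²
eq3: (x + 44.374)² + (y − 8.123)² = 71.4397376768²
eq3−eq2, eq3−eq1 (x²,y² cancel):
  142.652·x − 59.972·y = 3672.186688
  139.080·x + 63.630·y = -1174.652397
det = 142.652·63.630 − -59.972·139.080 = 17417.852520
x = (3672.186688·63.630 − -59.972·-1174.652397) / 17417.852520 = 9.370557
y = (142.652·-1174.652397 − 3672.186688·139.080) / 17417.852520 = -38.942472
|P − Q| = √((9.370557 − -15.106)² + (-38.942472 − 29.933)²) = 73.095366

73.095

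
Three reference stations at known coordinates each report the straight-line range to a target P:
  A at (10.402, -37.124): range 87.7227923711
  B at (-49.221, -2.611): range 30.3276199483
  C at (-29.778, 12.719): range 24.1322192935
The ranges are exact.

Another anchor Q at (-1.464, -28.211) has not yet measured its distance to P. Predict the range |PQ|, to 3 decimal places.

73.195

eq1: (x − 10.402)² + (y + 37.124)² = 87.7227923711²
eq2: (x + 49.221)² + (y + 2.611)² = 30.3276199483²
eq3: (x + 29.778)² + (y − 12.719)² = 24.1322192935²
eq3−eq2, eq3−eq1 (x²,y² cancel):
  -38.886·x − 30.660·y = 1043.621393
  80.360·x − 99.686·y = -6675.033558
det = -38.886·-99.686 − -30.660·80.360 = 6340.227396
x = (1043.621393·-99.686 − -30.660·-6675.033558) / 6340.227396 = -48.687681
y = (-38.886·-6675.033558 − 1043.621393·80.360) / 6340.227396 = 27.711930
|P − Q| = √((-48.687681 − -1.464)² + (27.711930 − -28.211)²) = 73.194605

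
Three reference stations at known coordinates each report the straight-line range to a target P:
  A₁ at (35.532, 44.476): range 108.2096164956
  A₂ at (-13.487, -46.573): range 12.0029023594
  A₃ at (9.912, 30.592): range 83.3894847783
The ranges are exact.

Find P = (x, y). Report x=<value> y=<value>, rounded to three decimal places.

x=-25.381 y=-44.961

eq1: (x − 35.532)² + (y − 44.476)² = 108.2096164956²
eq2: (x + 13.487)² + (y + 46.573)² = 12.0029023594²
eq3: (x − 9.912)² + (y − 30.592)² = 83.3894847783²
eq3−eq1, eq3−eq2 (x²,y² cancel):
  51.240·x + 27.768·y = -2548.995539
  -46.798·x − 154.330·y = 8126.561797
det = 51.240·-154.330 − 27.768·-46.798 = -6608.382336
x = (-2548.995539·-154.330 − 27.768·8126.561797) / -6608.382336 = -25.381115
y = (51.240·8126.561797 − -2548.995539·-46.798) / -6608.382336 = -44.960645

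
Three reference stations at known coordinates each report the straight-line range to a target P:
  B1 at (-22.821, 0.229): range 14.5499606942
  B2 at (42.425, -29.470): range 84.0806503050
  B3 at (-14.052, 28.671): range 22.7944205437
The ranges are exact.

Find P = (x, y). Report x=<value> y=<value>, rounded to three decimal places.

eq1: (x + 22.821)² + (y − 0.229)² = 14.5499606942²
eq2: (x − 42.425)² + (y + 29.470)² = 84.0806503050²
eq3: (x + 14.052)² + (y − 28.671)² = 22.7944205437²
eq1−eq3, eq1−eq2 (x²,y² cancel):
  17.538·x + 56.884·y = 190.750211
  130.492·x − 59.398·y = -4710.343357
det = 17.538·-59.398 − 56.884·130.492 = -8464.629052
x = (190.750211·-59.398 − 56.884·-4710.343357) / -8464.629052 = -30.315917
y = (17.538·-4710.343357 − 190.750211·130.492) / -8464.629052 = 12.700070

x=-30.316 y=12.700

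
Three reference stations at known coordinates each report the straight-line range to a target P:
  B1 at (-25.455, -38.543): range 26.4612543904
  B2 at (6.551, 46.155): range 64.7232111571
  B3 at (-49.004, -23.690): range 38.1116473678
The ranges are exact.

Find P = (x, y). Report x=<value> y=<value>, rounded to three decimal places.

x=-11.688 y=-15.945

eq1: (x + 25.455)² + (y + 38.543)² = 26.4612543904²
eq2: (x − 6.551)² + (y − 46.155)² = 64.7232111571²
eq3: (x + 49.004)² + (y + 23.690)² = 38.1116473678²
eq3−eq1, eq3−eq2 (x²,y² cancel):
  47.098·x − 29.706·y = -76.788561
  111.110·x + 139.690·y = -3526.004887
det = 47.098·139.690 − -29.706·111.110 = 9879.753280
x = (-76.788561·139.690 − -29.706·-3526.004887) / 9879.753280 = -11.687548
y = (47.098·-3526.004887 − -76.788561·111.110) / 9879.753280 = -15.945317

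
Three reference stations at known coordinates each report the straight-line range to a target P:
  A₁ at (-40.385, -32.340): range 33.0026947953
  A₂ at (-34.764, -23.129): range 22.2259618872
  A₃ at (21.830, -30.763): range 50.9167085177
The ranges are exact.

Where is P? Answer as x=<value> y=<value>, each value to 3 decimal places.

eq1: (x + 40.385)² + (y + 32.340)² = 33.0026947953²
eq2: (x + 34.764)² + (y + 23.129)² = 22.2259618872²
eq3: (x − 21.830)² + (y + 30.763)² = 50.9167085177²
eq1−eq3, eq1−eq2 (x²,y² cancel):
  124.430·x + 3.154·y = -2757.246099
  11.242·x + 18.422·y = -338.153006
det = 124.430·18.422 − 3.154·11.242 = 2256.792192
x = (-2757.246099·18.422 − 3.154·-338.153006) / 2256.792192 = -22.034573
y = (124.430·-338.153006 − -2757.246099·11.242) / 2256.792192 = -4.909366

x=-22.035 y=-4.909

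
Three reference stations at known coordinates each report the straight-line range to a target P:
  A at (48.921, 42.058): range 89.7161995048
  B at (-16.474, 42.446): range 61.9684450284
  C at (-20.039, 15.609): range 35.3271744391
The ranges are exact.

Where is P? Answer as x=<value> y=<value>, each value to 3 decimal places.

eq1: (x − 48.921)² + (y − 42.058)² = 89.7161995048²
eq2: (x + 16.474)² + (y − 42.446)² = 61.9684450284²
eq3: (x + 20.039)² + (y − 15.609)² = 35.3271744391²
eq3−eq2, eq3−eq1 (x²,y² cancel):
  7.130·x + 53.674·y = -1164.225735
  137.920·x + 52.898·y = -3284.049997
det = 7.130·52.898 − 53.674·137.920 = -7025.555340
x = (-1164.225735·52.898 − 53.674·-3284.049997) / -7025.555340 = -16.323676
y = (7.130·-3284.049997 − -1164.225735·137.920) / -7025.555340 = -19.522263

x=-16.324 y=-19.522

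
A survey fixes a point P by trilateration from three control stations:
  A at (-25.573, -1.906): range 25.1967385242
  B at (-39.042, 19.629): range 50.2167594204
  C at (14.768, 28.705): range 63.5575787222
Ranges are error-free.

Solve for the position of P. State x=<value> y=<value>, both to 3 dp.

eq1: (x + 25.573)² + (y + 1.906)² = 25.1967385242²
eq2: (x + 39.042)² + (y − 19.629)² = 50.2167594204²
eq3: (x − 14.768)² + (y − 28.705)² = 63.5575787222²
eq3−eq2, eq3−eq1 (x²,y² cancel):
  -107.620·x − 18.152·y = 2385.347442
  -80.682·x − 61.222·y = 3020.230497
det = -107.620·-61.222 − -18.152·-80.682 = 5124.171976
x = (2385.347442·-61.222 − -18.152·3020.230497) / 5124.171976 = -17.800440
y = (-107.620·3020.230497 − 2385.347442·-80.682) / 5124.171976 = -25.873957

x=-17.800 y=-25.874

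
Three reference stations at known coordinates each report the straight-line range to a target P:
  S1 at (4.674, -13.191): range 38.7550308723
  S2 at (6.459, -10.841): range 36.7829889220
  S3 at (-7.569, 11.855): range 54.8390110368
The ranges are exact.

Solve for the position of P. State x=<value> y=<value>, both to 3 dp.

eq1: (x − 4.674)² + (y + 13.191)² = 38.7550308723²
eq2: (x − 6.459)² + (y + 10.841)² = 36.7829889220²
eq3: (x + 7.569)² + (y − 11.855)² = 54.8390110368²
eq1−eq3, eq1−eq2 (x²,y² cancel):
  -24.486·x + 50.092·y = -1503.382685
  3.570·x + 4.700·y = 112.361349
det = -24.486·4.700 − 50.092·3.570 = -293.912640
x = (-1503.382685·4.700 − 50.092·112.361349) / -293.912640 = 43.190736
y = (-24.486·112.361349 − -1503.382685·3.570) / -293.912640 = -8.899911

x=43.191 y=-8.900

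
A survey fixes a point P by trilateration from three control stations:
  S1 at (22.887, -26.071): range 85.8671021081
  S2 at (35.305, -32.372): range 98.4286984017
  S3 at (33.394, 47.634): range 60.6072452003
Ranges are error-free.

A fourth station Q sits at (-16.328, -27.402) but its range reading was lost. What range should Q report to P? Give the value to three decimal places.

eq1: (x − 22.887)² + (y + 26.071)² = 85.8671021081²
eq2: (x − 35.305)² + (y + 32.372)² = 98.4286984017²
eq3: (x − 33.394)² + (y − 47.634)² = 60.6072452003²
eq1−eq3, eq1−eq2 (x²,y² cancel):
  21.014·x + 147.410·y = 5880.566436
  24.836·x − 12.602·y = -1224.171846
det = 21.014·-12.602 − 147.410·24.836 = -3925.893188
x = (5880.566436·-12.602 − 147.410·-1224.171846) / -3925.893188 = -27.088937
y = (21.014·-1224.171846 − 5880.566436·24.836) / -3925.893188 = 43.754246
|P − Q| = √((-27.088937 − -16.328)² + (43.754246 − -27.402)²) = 71.965332

71.965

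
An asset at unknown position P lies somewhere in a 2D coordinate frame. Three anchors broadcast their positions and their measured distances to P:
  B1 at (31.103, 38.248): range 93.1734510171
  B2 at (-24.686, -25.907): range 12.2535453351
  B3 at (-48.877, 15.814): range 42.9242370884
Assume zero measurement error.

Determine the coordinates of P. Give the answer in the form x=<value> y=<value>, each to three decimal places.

x=-36.930 y=-25.414

eq1: (x − 31.103)² + (y − 38.248)² = 93.1734510171²
eq2: (x + 24.686)² + (y + 25.907)² = 12.2535453351²
eq3: (x + 48.877)² + (y − 15.814)² = 42.9242370884²
eq2−eq1, eq2−eq3 (x²,y² cancel):
  111.578·x + 128.310·y = -7381.407733
  -48.382·x + 83.442·y = -333.868276
det = 111.578·83.442 − 128.310·-48.382 = 15518.185896
x = (-7381.407733·83.442 − 128.310·-333.868276) / 15518.185896 = -36.929625
y = (111.578·-333.868276 − -7381.407733·-48.382) / 15518.185896 = -25.414029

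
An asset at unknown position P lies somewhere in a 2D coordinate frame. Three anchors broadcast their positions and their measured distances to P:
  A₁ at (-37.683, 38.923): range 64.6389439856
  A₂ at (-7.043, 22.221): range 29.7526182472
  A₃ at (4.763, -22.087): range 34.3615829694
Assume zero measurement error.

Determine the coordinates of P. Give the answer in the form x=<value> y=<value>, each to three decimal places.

x=19.571 y=8.920

eq1: (x + 37.683)² + (y − 38.923)² = 64.6389439856²
eq2: (x + 7.043)² + (y − 22.221)² = 29.7526182472²
eq3: (x − 4.763)² + (y + 22.087)² = 34.3615829694²
eq3−eq2, eq3−eq1 (x²,y² cancel):
  -23.612·x + 88.616·y = 328.355044
  -84.892·x + 122.020·y = -572.988015
det = -23.612·122.020 − 88.616·-84.892 = 4641.653232
x = (328.355044·122.020 − 88.616·-572.988015) / 4641.653232 = 19.570998
y = (-23.612·-572.988015 − 328.355044·-84.892) / 4641.653232 = 8.920121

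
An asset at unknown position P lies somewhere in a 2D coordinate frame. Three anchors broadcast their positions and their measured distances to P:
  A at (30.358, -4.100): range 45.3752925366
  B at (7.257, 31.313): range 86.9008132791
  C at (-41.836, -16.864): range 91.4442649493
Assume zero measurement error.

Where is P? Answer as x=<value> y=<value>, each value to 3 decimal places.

x=44.415 y=-47.243

eq1: (x − 30.358)² + (y + 4.100)² = 45.3752925366²
eq2: (x − 7.257)² + (y − 31.313)² = 86.9008132791²
eq3: (x + 41.836)² + (y + 16.864)² = 91.4442649493²
eq1−eq2, eq1−eq3 (x²,y² cancel):
  -46.202·x + 70.826·y = -5398.084322
  -144.388·x − 25.528·y = -5206.909191
det = -46.202·-25.528 − 70.826·-144.388 = 11405.869144
x = (-5398.084322·-25.528 − 70.826·-5206.909191) / 11405.869144 = 44.414576
y = (-46.202·-5206.909191 − -5398.084322·-144.388) / 11405.869144 = -47.243132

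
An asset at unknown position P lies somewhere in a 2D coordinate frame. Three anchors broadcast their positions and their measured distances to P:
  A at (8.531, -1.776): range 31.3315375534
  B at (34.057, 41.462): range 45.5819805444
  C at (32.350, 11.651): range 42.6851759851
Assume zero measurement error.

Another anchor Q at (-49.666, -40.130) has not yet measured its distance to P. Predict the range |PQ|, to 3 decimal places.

76.852

eq1: (x − 8.531)² + (y + 1.776)² = 31.3315375534²
eq2: (x − 34.057)² + (y − 41.462)² = 45.5819805444²
eq3: (x − 32.350)² + (y − 11.651)² = 42.6851759851²
eq3−eq2, eq3−eq1 (x²,y² cancel):
  3.414·x + 59.622·y = 1441.015691
  -47.638·x − 26.854·y = -265.977161
det = 3.414·-26.854 − 59.622·-47.638 = 2748.593280
x = (1441.015691·-26.854 − 59.622·-265.977161) / 2748.593280 = -8.309321
y = (3.414·-265.977161 − 1441.015691·-47.638) / 2748.593280 = 24.644992
|P − Q| = √((-8.309321 − -49.666)² + (24.644992 − -40.130)²) = 76.851639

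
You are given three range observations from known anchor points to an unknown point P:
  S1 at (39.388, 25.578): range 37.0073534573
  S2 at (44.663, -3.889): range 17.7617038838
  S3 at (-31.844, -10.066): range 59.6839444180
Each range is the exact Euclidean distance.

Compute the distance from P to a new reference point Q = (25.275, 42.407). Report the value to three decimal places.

52.051

eq1: (x − 39.388)² + (y − 25.578)² = 37.0073534573²
eq2: (x − 44.663)² + (y + 3.889)² = 17.7617038838²
eq3: (x + 31.844)² + (y + 10.066)² = 59.6839444180²
eq2−eq3, eq2−eq1 (x²,y² cancel):
  -153.014·x − 12.354·y = -4141.238294
  -10.550·x + 58.934·y = -858.325347
det = -153.014·58.934 − -12.354·-10.550 = -9148.061776
x = (-4141.238294·58.934 − -12.354·-858.325347) / -9148.061776 = 27.837972
y = (-153.014·-858.325347 − -4141.238294·-10.550) / -9148.061776 = -9.580798
|P − Q| = √((27.837972 − 25.275)² + (-9.580798 − 42.407)²) = 52.050936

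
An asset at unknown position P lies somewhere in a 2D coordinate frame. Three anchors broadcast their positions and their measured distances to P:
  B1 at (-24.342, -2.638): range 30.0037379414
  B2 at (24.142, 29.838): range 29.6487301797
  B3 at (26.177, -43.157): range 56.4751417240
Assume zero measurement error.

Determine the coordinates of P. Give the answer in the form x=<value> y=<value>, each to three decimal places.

eq1: (x + 24.342)² + (y + 2.638)² = 30.0037379414²
eq2: (x − 24.142)² + (y − 29.838)² = 29.6487301797²
eq3: (x − 26.177)² + (y + 43.157)² = 56.4751417240²
eq2−eq3, eq2−eq1 (x²,y² cancel):
  4.070·x − 145.990·y = -1235.774861
  -96.968·x − 64.952·y = -894.827489
det = 4.070·-64.952 − -145.990·-96.968 = -14420.712960
x = (-1235.774861·-64.952 − -145.990·-894.827489) / -14420.712960 = 3.492880
y = (4.070·-894.827489 − -1235.774861·-96.968) / -14420.712960 = 8.562168

x=3.493 y=8.562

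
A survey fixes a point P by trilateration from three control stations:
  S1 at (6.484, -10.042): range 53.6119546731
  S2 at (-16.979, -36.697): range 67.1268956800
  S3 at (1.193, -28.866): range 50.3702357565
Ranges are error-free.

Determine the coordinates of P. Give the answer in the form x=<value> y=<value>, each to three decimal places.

eq1: (x − 6.484)² + (y + 10.042)² = 53.6119546731²
eq2: (x + 16.979)² + (y + 36.697)² = 67.1268956800²
eq3: (x − 1.193)² + (y + 28.866)² = 50.3702357565²
eq1−eq2, eq1−eq3 (x²,y² cancel):
  -46.926·x − 53.310·y = -139.706210
  -10.582·x − 37.648·y = 1028.866219
det = -46.926·-37.648 − -53.310·-10.582 = 1202.543628
x = (-139.706210·-37.648 − -53.310·1028.866219) / 1202.543628 = 49.984480
y = (-46.926·1028.866219 − -139.706210·-10.582) / 1202.543628 = -41.378081

x=49.984 y=-41.378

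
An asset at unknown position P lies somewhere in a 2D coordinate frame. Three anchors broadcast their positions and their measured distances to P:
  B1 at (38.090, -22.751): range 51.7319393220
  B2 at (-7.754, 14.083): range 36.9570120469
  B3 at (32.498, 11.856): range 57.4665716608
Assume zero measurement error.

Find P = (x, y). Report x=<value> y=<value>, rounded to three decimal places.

eq1: (x − 38.090)² + (y + 22.751)² = 51.7319393220²
eq2: (x + 7.754)² + (y − 14.083)² = 36.9570120469²
eq3: (x − 32.498)² + (y − 11.856)² = 57.4665716608²
eq1−eq3, eq1−eq2 (x²,y² cancel):
  -11.184·x + 69.214·y = -1397.984673
  -91.688·x + 73.668·y = -399.627889
det = -11.184·73.668 − 69.214·-91.688 = 5522.190320
x = (-1397.984673·73.668 − 69.214·-399.627889) / 5522.190320 = -13.640763
y = (-11.184·-399.627889 − -1397.984673·-91.688) / 5522.190320 = -22.402158

x=-13.641 y=-22.402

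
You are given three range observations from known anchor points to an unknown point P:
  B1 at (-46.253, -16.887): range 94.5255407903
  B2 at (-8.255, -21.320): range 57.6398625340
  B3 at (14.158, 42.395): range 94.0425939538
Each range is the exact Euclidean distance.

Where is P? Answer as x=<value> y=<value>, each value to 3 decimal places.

x=43.347 y=-47.003

eq1: (x + 46.253)² + (y + 16.887)² = 94.5255407903²
eq2: (x + 8.255)² + (y + 21.320)² = 57.6398625340²
eq3: (x − 14.158)² + (y − 42.395)² = 94.0425939538²
eq3−eq2, eq3−eq1 (x²,y² cancel):
  -44.826·x − 127.430·y = 4046.558161
  -120.822·x − 118.564·y = 335.657405
det = -44.826·-118.564 − -127.430·-120.822 = -10081.597596
x = (4046.558161·-118.564 − -127.430·335.657405) / -10081.597596 = 43.346632
y = (-44.826·335.657405 − 4046.558161·-120.822) / -10081.597596 = -47.003173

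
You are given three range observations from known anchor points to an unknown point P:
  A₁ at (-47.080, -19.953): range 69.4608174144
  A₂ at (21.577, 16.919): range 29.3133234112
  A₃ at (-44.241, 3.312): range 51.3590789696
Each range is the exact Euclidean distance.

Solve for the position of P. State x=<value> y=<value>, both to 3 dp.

x=-2.642 y=33.433

eq1: (x + 47.080)² + (y + 19.953)² = 69.4608174144²
eq2: (x − 21.577)² + (y − 16.919)² = 29.3133234112²
eq3: (x + 44.241)² + (y − 3.312)² = 51.3590789696²
eq2−eq3, eq2−eq1 (x²,y² cancel):
  -131.636·x − 27.214·y = -562.068128
  -137.314·x − 73.744·y = -2102.705107
det = -131.636·-73.744 − -27.214·-137.314 = 5970.501988
x = (-562.068128·-73.744 − -27.214·-2102.705107) / 5970.501988 = -2.641966
y = (-131.636·-2102.705107 − -562.068128·-137.314) / 5970.501988 = 33.433012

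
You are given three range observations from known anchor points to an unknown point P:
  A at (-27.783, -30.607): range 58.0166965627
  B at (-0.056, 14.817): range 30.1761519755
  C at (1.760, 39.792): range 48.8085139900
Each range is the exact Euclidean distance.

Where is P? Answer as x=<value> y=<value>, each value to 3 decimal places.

eq1: (x + 27.783)² + (y + 30.607)² = 58.0166965627²
eq2: (x + 0.056)² + (y − 14.817)² = 30.1761519755²
eq3: (x − 1.760)² + (y − 39.792)² = 48.8085139900²
eq2−eq1, eq2−eq3 (x²,y² cancel):
  -55.454·x − 90.848·y = -966.200019
  3.632·x + 49.950·y = -104.716651
det = -55.454·49.950 − -90.848·3.632 = -2439.967364
x = (-966.200019·49.950 − -90.848·-104.716651) / -2439.967364 = 23.678591
y = (-55.454·-104.716651 − -966.200019·3.632) / -2439.967364 = -3.818164

x=23.679 y=-3.818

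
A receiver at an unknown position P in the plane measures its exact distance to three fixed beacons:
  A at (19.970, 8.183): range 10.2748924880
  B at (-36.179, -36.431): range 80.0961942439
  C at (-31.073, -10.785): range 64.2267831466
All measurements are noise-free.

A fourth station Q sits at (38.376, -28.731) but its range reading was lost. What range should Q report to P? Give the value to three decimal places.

37.941

eq1: (x − 19.970)² + (y − 8.183)² = 10.2748924880²
eq2: (x + 36.179)² + (y + 36.431)² = 80.0961942439²
eq3: (x + 31.073)² + (y + 10.785)² = 64.2267831466²
eq3−eq2, eq3−eq1 (x²,y² cancel):
  -10.212·x − 51.292·y = -736.030411
  102.086·x + 37.936·y = 3403.421093
det = -10.212·37.936 − -51.292·102.086 = 4848.792680
x = (-736.030411·37.936 − -51.292·3403.421093) / 4848.792680 = 30.243864
y = (-10.212·3403.421093 − -736.030411·102.086) / 4848.792680 = 8.328396
|P − Q| = √((30.243864 − 38.376)² + (8.328396 − -28.731)²) = 37.941145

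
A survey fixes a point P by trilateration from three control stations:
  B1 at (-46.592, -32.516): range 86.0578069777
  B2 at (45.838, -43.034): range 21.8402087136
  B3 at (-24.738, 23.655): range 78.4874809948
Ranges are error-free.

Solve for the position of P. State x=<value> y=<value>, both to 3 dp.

eq1: (x + 46.592)² + (y + 32.516)² = 86.0578069777²
eq2: (x − 45.838)² + (y + 43.034)² = 21.8402087136²
eq3: (x + 24.738)² + (y − 23.655)² = 78.4874809948²
eq2−eq1, eq2−eq3 (x²,y² cancel):
  -184.860·x + 21.036·y = -7653.894105
  -141.152·x + 133.378·y = -8464.809687
det = -184.860·133.378 − 21.036·-141.152 = -21686.983608
x = (-7653.894105·133.378 − 21.036·-8464.809687) / -21686.983608 = 38.861806
y = (-184.860·-8464.809687 − -7653.894105·-141.152) / -21686.983608 = -22.337927

x=38.862 y=-22.338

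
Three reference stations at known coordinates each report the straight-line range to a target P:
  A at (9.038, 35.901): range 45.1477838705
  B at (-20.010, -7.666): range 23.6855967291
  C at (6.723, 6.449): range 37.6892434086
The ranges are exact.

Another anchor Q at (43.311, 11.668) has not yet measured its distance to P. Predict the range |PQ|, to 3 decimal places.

eq1: (x − 9.038)² + (y − 35.901)² = 45.1477838705²
eq2: (x + 20.010)² + (y + 7.666)² = 23.6855967291²
eq3: (x − 6.723)² + (y − 6.449)² = 37.6892434086²
eq3−eq1, eq3−eq2 (x²,y² cancel):
  4.630·x + 58.904·y = 665.935595
  -53.466·x − 28.230·y = 1231.850902
det = 4.630·-28.230 − 58.904·-53.466 = 3018.656364
x = (665.935595·-28.230 − 58.904·1231.850902) / 3018.656364 = -30.265223
y = (4.630·1231.850902 − 665.935595·-53.466) / 3018.656364 = 13.684361
|P − Q| = √((-30.265223 − 43.311)² + (13.684361 − 11.668)²) = 73.603847

73.604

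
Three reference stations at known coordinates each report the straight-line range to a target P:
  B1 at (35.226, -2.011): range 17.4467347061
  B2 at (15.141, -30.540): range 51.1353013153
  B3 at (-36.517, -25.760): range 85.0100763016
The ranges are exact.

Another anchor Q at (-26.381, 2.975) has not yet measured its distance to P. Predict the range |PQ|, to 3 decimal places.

eq1: (x − 35.226)² + (y + 2.011)² = 17.4467347061²
eq2: (x − 15.141)² + (y + 30.540)² = 51.1353013153²
eq3: (x + 36.517)² + (y + 25.760)² = 85.0100763016²
eq3−eq1, eq3−eq2 (x²,y² cancel):
  143.486·x + 47.498·y = 6170.170829
  103.316·x − 9.560·y = 3776.766624
det = 143.486·-9.560 − 47.498·103.316 = -6279.029528
x = (6170.170829·-9.560 − 47.498·3776.766624) / -6279.029528 = 37.963780
y = (143.486·3776.766624 − 6170.170829·103.316) / -6279.029528 = 15.219587
|P − Q| = √((37.963780 − -26.381)² + (15.219587 − 2.975)²) = 65.499470

65.499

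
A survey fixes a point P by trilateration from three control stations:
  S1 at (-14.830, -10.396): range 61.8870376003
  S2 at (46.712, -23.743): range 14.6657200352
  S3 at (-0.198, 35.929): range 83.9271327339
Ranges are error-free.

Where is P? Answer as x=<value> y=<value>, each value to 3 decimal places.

eq1: (x + 14.830)² + (y + 10.396)² = 61.8870376003²
eq2: (x − 46.712)² + (y + 23.743)² = 14.6657200352²
eq3: (x + 0.198)² + (y − 35.929)² = 83.9271327339²
eq1−eq2, eq1−eq3 (x²,y² cancel):
  123.084·x − 26.694·y = 6032.657356
  29.264·x + 92.650·y = -2250.831657
det = 123.084·92.650 − -26.694·29.264 = 12184.905816
x = (6032.657356·92.650 − -26.694·-2250.831657) / 12184.905816 = 40.939340
y = (123.084·-2250.831657 − 6032.657356·29.264) / 12184.905816 = -37.224830

x=40.939 y=-37.225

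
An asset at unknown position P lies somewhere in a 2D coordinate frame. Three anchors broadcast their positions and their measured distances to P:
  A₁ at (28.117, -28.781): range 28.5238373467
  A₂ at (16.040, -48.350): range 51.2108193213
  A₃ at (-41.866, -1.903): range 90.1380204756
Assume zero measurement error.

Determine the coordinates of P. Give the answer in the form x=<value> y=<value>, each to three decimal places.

x=48.040 y=-8.368

eq1: (x − 28.117)² + (y + 28.781)² = 28.5238373467²
eq2: (x − 16.040)² + (y + 48.350)² = 51.2108193213²
eq3: (x + 41.866)² + (y + 1.903)² = 90.1380204756²
eq3−eq2, eq3−eq1 (x²,y² cancel):
  115.812·x − 92.894·y = 6340.935455
  139.966·x − 53.756·y = 7173.781723
det = 115.812·-53.756 − -92.894·139.966 = 6776.411732
x = (6340.935455·-53.756 − -92.894·7173.781723) / 6776.411732 = 48.039872
y = (115.812·7173.781723 − 6340.935455·139.966) / 6776.411732 = -8.368052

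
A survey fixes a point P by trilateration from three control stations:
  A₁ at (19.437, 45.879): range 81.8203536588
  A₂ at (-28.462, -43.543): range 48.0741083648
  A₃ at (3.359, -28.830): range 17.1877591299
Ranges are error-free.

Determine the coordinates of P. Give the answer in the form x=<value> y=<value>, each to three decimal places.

x=19.007 y=-35.940

eq1: (x − 19.437)² + (y − 45.879)² = 81.8203536588²
eq2: (x + 28.462)² + (y + 43.543)² = 48.0741083648²
eq3: (x − 3.359)² + (y + 28.830)² = 17.1877591299²
eq3−eq1, eq3−eq2 (x²,y² cancel):
  32.156·x + 149.418·y = -4758.923380
  -63.642·x − 29.426·y = -152.074319
det = 32.156·-29.426 − 149.418·-63.642 = 8563.037900
x = (-4758.923380·-29.426 − 149.418·-152.074319) / 8563.037900 = 19.007124
y = (32.156·-152.074319 − -4758.923380·-63.642) / 8563.037900 = -35.940224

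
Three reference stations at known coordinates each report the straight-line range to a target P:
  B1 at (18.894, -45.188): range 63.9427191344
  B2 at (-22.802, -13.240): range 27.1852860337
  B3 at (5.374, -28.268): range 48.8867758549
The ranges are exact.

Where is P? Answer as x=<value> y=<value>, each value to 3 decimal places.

eq1: (x − 18.894)² + (y + 45.188)² = 63.9427191344²
eq2: (x + 22.802)² + (y + 13.240)² = 27.1852860337²
eq3: (x − 5.374)² + (y + 28.268)² = 48.8867758549²
eq1−eq3, eq1−eq2 (x²,y² cancel):
  -27.040·x + 33.840·y = 127.775597
  -83.392·x + 63.896·y = 1645.921778
det = -27.040·63.896 − 33.840·-83.392 = 1094.237440
x = (127.775597·63.896 − 33.840·1645.921778) / 1094.237440 = -43.439972
y = (-27.040·1645.921778 − 127.775597·-83.392) / 1094.237440 = -30.935025

x=-43.440 y=-30.935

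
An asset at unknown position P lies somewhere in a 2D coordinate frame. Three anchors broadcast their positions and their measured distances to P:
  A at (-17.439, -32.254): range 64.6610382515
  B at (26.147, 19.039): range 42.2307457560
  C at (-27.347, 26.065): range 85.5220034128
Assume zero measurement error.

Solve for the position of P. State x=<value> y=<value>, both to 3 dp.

eq1: (x + 17.439)² + (y + 32.254)² = 64.6610382515²
eq2: (x − 26.147)² + (y − 19.039)² = 42.2307457560²
eq3: (x + 27.347)² + (y − 26.065)² = 85.5220034128²
eq3−eq1, eq3−eq2 (x²,y² cancel):
  19.816·x − 116.638·y = 3050.159803
  106.988·x − 14.052·y = 5149.483677
det = 19.816·-14.052 − -116.638·106.988 = 12200.411912
x = (3050.159803·-14.052 − -116.638·5149.483677) / 12200.411912 = 45.716869
y = (19.816·5149.483677 − 3050.159803·106.988) / 12200.411912 = -18.383669

x=45.717 y=-18.384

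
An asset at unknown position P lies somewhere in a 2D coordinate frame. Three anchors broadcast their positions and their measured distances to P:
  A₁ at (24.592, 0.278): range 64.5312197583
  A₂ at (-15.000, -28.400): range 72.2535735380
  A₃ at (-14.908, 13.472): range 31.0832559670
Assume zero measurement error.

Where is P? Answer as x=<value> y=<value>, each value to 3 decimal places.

x=-23.454 y=43.357

eq1: (x − 24.592)² + (y − 0.278)² = 64.5312197583²
eq2: (x + 15.000)² + (y + 28.400)² = 72.2535735380²
eq3: (x + 14.908)² + (y − 13.472)² = 31.0832559670²
eq2−eq1, eq2−eq3 (x²,y² cancel):
  79.184·x + 57.356·y = 629.584314
  0.184·x + 83.744·y = 3626.593336
det = 79.184·83.744 − 57.356·0.184 = 6620.631392
x = (629.584314·83.744 − 57.356·3626.593336) / 6620.631392 = -23.454406
y = (79.184·3626.593336 − 629.584314·0.184) / 6620.631392 = 43.357243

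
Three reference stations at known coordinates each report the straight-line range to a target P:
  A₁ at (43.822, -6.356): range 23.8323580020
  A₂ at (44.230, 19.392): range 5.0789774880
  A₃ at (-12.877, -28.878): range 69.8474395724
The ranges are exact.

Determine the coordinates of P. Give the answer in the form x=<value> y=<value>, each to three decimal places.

x=39.690 y=17.115

eq1: (x − 43.822)² + (y + 6.356)² = 23.8323580020²
eq2: (x − 44.230)² + (y − 19.392)² = 5.0789774880²
eq3: (x + 12.877)² + (y + 28.878)² = 69.8474395724²
eq3−eq2, eq3−eq1 (x²,y² cancel):
  114.214·x + 96.540·y = 6185.455353
  113.398·x + 45.044·y = 5271.693934
det = 114.214·45.044 − 96.540·113.398 = -5802.787504
x = (6185.455353·45.044 − 96.540·5271.693934) / -5802.787504 = 39.689835
y = (114.214·5271.693934 − 6185.455353·113.398) / -5802.787504 = 17.115398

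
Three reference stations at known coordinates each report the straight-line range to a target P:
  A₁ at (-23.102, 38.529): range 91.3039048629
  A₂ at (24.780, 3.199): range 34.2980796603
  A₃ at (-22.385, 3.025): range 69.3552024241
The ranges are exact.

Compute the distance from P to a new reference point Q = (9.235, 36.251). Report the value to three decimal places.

eq1: (x + 23.102)² + (y − 38.529)² = 91.3039048629²
eq2: (x − 24.780)² + (y − 3.199)² = 34.2980796603²
eq3: (x + 22.385)² + (y − 3.025)² = 69.3552024241²
eq3−eq2, eq3−eq1 (x²,y² cancel):
  94.330·x + 0.348·y = 3747.828986
  -1.434·x + 71.008·y = -2018.311545
det = 94.330·71.008 − 0.348·-1.434 = 6698.683672
x = (3747.828986·71.008 − 0.348·-2018.311545) / 6698.683672 = 39.832932
y = (94.330·-2018.311545 − 3747.828986·-1.434) / 6698.683672 = -27.619298
|P − Q| = √((39.832932 − 9.235)² + (-27.619298 − 36.251)²) = 70.821243

70.821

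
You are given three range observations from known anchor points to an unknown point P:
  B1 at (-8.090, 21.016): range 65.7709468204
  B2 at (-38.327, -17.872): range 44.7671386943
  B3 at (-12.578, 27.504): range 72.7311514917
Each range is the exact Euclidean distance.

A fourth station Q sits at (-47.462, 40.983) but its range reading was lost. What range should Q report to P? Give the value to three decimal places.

eq1: (x + 8.090)² + (y − 21.016)² = 65.7709468204²
eq2: (x + 38.327)² + (y + 17.872)² = 44.7671386943²
eq3: (x + 12.578)² + (y − 27.504)² = 72.7311514917²
eq3−eq1, eq3−eq2 (x²,y² cancel):
  8.976·x − 12.976·y = 556.447208
  -51.498·x − 90.752·y = 4159.414903
det = 8.976·-90.752 − -12.976·-51.498 = -1482.828000
x = (556.447208·-90.752 − -12.976·4159.414903) / -1482.828000 = -2.342733
y = (8.976·4159.414903 − 556.447208·-51.498) / -1482.828000 = -44.503359
|P − Q| = √((-2.342733 − -47.462)² + (-44.503359 − 40.983)²) = 96.662639

96.663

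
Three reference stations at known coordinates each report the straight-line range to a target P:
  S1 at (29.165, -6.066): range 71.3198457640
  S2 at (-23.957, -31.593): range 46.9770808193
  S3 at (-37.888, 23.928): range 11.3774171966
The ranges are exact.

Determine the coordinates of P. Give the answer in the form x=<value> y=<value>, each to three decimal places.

eq1: (x − 29.165)² + (y + 6.066)² = 71.3198457640²
eq2: (x + 23.957)² + (y + 31.593)² = 46.9770808193²
eq3: (x + 37.888)² + (y − 23.928)² = 11.3774171966²
eq3−eq1, eq3−eq2 (x²,y² cancel):
  134.106·x − 59.988·y = -6077.730925
  27.862·x − 111.042·y = -2513.394730
det = 134.106·-111.042 − -59.988·27.862 = -13220.012796
x = (-6077.730925·-111.042 − -59.988·-2513.394730) / -13220.012796 = -39.645187
y = (134.106·-2513.394730 − -6077.730925·27.862) / -13220.012796 = 12.687096

x=-39.645 y=12.687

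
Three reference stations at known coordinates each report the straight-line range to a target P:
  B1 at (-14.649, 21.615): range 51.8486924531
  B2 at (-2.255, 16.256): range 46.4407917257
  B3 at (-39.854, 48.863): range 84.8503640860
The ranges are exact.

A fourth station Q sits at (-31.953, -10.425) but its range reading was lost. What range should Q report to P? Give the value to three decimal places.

eq1: (x + 14.649)² + (y − 21.615)² = 51.8486924531²
eq2: (x + 2.255)² + (y − 16.256)² = 46.4407917257²
eq3: (x + 39.854)² + (y − 48.863)² = 84.8503640860²
eq2−eq1, eq2−eq3 (x²,y² cancel):
  -24.788·x + 10.718·y = -119.080908
  -75.198·x + 65.214·y = -1336.245625
det = -24.788·65.214 − 10.718·-75.198 = -810.552468
x = (-119.080908·65.214 − 10.718·-1336.245625) / -810.552468 = -8.088481
y = (-24.788·-1336.245625 − -119.080908·-75.198) / -810.552468 = -29.816960
|P − Q| = √((-8.088481 − -31.953)² + (-29.816960 − -10.425)²) = 30.750014

30.750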